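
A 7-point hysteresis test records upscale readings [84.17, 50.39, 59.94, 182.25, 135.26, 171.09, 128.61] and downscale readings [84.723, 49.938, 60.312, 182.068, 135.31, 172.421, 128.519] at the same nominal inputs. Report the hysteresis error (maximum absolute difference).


|84.17 - 84.723| = 0.5530
|50.39 - 49.938| = 0.4520
|59.94 - 60.312| = 0.3720
|182.25 - 182.068| = 0.1820
|135.26 - 135.31| = 0.0500
|171.09 - 172.421| = 1.3310
|128.61 - 128.519| = 0.0910
hysteresis = max(diffs) = 1.3310

1.3310


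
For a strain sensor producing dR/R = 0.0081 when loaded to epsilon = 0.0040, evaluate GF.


GF = (dR/R) / epsilon
= 0.0081 / 0.0040
= 2.0250

2.0250


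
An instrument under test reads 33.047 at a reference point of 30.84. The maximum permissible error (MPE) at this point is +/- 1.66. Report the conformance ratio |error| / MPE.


e = indication - reference = 33.047 - 30.84 = 2.2070
|e| = 2.2070
ratio = |e| / MPE = 2.2070 / 1.66
ratio = 1.3295

1.3295


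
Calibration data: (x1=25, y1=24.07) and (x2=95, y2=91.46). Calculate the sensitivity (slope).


slope = (y2 - y1) / (x2 - x1)
= (91.46 - 24.07) / (95 - 25)
= 67.3900 / 70
= 0.9627

0.9627


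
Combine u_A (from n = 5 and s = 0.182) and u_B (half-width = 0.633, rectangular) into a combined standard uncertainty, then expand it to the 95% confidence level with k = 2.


u_A = s / sqrt(n) = 0.182 / sqrt(5) = 0.081392874
u_B = half_width / sqrt(3) = 0.633 / sqrt(3) = 0.36546272
uc = sqrt(u_A^2 + u_B^2) = sqrt(0.081392874^2 + 0.36546272^2) = 0.37441661
U = k * uc = 2 * 0.37441661
U = 0.7488

0.7488


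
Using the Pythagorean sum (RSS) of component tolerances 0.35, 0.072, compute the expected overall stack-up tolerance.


RSS = sqrt(0.35^2 + 0.072^2)
= sqrt(0.127684)
= 0.3573

0.3573


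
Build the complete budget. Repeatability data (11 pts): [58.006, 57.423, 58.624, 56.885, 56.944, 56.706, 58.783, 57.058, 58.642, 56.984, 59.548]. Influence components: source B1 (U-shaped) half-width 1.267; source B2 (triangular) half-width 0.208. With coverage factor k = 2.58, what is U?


mean = (58.006 + 57.423 + 58.624 + 56.885 + 56.944 + 56.706 + 58.783 + 57.058 + 58.642 + 56.984 + 59.548) / 11 = 57.78209091
s = sqrt(sum((x - mean)^2)/(n-1)) = 0.97846752
u_A = s / sqrt(n) = 0.97846752 / sqrt(11) = 0.29501906
u_B1 = 1.267 / sqrt(2) = 0.89590429
u_B2 = 0.208 / sqrt(6) = 0.084915644
uc = sqrt(0.29501906^2 + 0.89590429^2 + 0.084915644^2) = 0.94704351
U = k * uc = 2.58 * 0.94704351
U = 2.4434

2.4434


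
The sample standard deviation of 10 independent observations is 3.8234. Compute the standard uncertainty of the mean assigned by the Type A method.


u_A = s / sqrt(n)
u_A = 3.8234 / sqrt(10)
u_A = 3.8234 / 3.1622777
u_A = 1.2091

1.2091


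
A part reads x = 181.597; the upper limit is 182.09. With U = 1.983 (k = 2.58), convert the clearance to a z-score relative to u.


u = U / k = 1.983 / 2.58 = 0.76860465
margin = |USL - x| = |182.09 - 181.597| = 0.493
z = margin / u = 0.493 / 0.76860465
z = 0.6414

0.6414


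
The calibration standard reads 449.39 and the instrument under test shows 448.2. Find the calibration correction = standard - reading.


Correction = standard - reading
= 449.39 - 448.2
= 1.1900

1.1900


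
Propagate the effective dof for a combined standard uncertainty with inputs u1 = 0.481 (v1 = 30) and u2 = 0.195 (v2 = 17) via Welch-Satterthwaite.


uc = sqrt(u1^2 + u2^2) = sqrt(0.481^2 + 0.195^2) = 0.51902408
v_eff = uc^4 / (u1^4/v1 + u2^4/v2)
= 0.51902408^4 / (0.481^4/30 + 0.195^4/17)
= 0.072568815 / 0.0018693167
v_eff = 38.8210

38.8210


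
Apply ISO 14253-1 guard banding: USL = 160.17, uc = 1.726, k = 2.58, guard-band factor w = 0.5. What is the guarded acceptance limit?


U = k * uc = 2.58 * 1.726 = 4.45308
guard band g = w * U = 0.5 * 4.45308 = 2.22654
AL = USL - g = 160.17 - 2.22654
AL = 157.9435

157.9435


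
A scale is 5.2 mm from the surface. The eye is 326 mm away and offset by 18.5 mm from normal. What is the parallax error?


error = h * offset / d
= 5.2 * 18.5 / 326
= 0.2951

0.2951


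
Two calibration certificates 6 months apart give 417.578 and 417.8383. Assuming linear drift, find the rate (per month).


rate = (v2 - v1) / months
= (417.8383 - 417.578) / 6
= 0.2603 / 6
= 0.0434

0.0434


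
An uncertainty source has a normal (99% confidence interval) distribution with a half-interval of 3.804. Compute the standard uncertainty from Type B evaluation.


u_B = half_width / 2.576
u_B = 3.804 / 2.576
u_B = 1.4767

1.4767


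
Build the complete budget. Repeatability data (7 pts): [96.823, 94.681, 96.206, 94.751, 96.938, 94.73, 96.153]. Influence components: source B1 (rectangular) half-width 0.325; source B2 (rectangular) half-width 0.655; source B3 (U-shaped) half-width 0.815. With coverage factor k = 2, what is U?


mean = (96.823 + 94.681 + 96.206 + 94.751 + 96.938 + 94.73 + 96.153) / 7 = 95.75457143
s = sqrt(sum((x - mean)^2)/(n-1)) = 1.0094581
u_A = s / sqrt(n) = 1.0094581 / sqrt(7) = 0.3815393
u_B1 = 0.325 / sqrt(3) = 0.18763884
u_B2 = 0.655 / sqrt(3) = 0.37816443
u_B3 = 0.815 / sqrt(2) = 0.57629203
uc = sqrt(0.3815393^2 + 0.18763884^2 + 0.37816443^2 + 0.57629203^2) = 0.80987741
U = k * uc = 2 * 0.80987741
U = 1.6198

1.6198


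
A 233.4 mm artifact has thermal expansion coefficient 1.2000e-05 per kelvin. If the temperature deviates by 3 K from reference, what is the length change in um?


dL = L * alpha * dT
= 233.4 * 1.2000e-05 * 3
= 0.0084024 mm
dL_um = 0.0084024 * 1000 = 8.4024 um

8.4024


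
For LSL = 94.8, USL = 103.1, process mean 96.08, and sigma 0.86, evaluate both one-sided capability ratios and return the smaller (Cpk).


Cpu = (USL - mean) / (3*sigma) = (103.1 - 96.08) / (3*0.86) = 2.7209
Cpl = (mean - LSL) / (3*sigma) = (96.08 - 94.8) / (3*0.86) = 0.4961
Cpk = min(Cpu, Cpl) = 0.4961

0.4961


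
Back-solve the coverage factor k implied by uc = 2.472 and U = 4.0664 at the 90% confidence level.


k = U / uc
k = 4.0664 / 2.472
k = 1.645

1.645


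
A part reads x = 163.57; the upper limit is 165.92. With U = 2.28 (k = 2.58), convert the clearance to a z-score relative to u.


u = U / k = 2.28 / 2.58 = 0.88372093
margin = |USL - x| = |165.92 - 163.57| = 2.35
z = margin / u = 2.35 / 0.88372093
z = 2.6592

2.6592


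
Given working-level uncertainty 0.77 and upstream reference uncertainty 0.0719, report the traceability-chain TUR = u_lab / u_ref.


TUR = u_lab / u_ref
= 0.77 / 0.0719
= 10.7093

10.7093


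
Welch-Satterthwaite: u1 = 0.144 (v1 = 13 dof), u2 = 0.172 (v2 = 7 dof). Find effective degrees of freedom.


uc = sqrt(u1^2 + u2^2) = sqrt(0.144^2 + 0.172^2) = 0.2243212
v_eff = uc^4 / (u1^4/v1 + u2^4/v2)
= 0.2243212^4 / (0.144^4/13 + 0.172^4/7)
= 0.0025321025 / 0.00015810595
v_eff = 16.0152

16.0152


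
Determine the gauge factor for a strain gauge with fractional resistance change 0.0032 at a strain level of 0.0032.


GF = (dR/R) / epsilon
= 0.0032 / 0.0032
= 1.0000

1.0000


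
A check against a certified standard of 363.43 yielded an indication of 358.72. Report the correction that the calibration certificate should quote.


Correction = standard - reading
= 363.43 - 358.72
= 4.7100

4.7100


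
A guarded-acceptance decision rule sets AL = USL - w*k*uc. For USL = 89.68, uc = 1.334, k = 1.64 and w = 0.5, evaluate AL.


U = k * uc = 1.64 * 1.334 = 2.18776
guard band g = w * U = 0.5 * 2.18776 = 1.09388
AL = USL - g = 89.68 - 1.09388
AL = 88.5861

88.5861


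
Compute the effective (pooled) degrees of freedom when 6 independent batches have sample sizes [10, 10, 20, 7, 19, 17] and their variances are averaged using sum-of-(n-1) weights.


nu = sum_i (n_i - 1)
nu = ((10 - 1) + (10 - 1) + (20 - 1) + (7 - 1) + (19 - 1) + (17 - 1))
nu = 9 + 9 + 19 + 6 + 18 + 16
nu = 77

77


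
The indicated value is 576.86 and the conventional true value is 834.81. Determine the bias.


Systematic error = measured - true
= 576.86 - 834.81
= -257.9500

-257.9500


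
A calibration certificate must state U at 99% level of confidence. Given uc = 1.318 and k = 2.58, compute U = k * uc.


U = k * uc
U = 2.58 * 1.318
U = 3.4004

3.4004


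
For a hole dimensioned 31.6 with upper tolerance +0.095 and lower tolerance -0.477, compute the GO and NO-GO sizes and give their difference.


GO = nominal - lower_tol (smallest hole = maximum material condition)
GO = 31.6 - 0.477 = 31.123
NO-GO = nominal + upper_tol (largest hole = least material condition)
NO-GO = 31.6 + 0.095 = 31.695
spread = NO-GO - GO = 31.695 - 31.123 = 0.5720

0.5720


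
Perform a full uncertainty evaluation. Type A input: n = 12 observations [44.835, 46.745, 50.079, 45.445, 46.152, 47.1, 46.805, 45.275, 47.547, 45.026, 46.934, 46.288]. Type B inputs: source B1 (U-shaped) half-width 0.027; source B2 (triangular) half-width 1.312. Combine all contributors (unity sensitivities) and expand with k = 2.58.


mean = (44.835 + 46.745 + 50.079 + 45.445 + 46.152 + 47.1 + 46.805 + 45.275 + 47.547 + 45.026 + 46.934 + 46.288) / 12 = 46.51925
s = sqrt(sum((x - mean)^2)/(n-1)) = 1.4246852
u_A = s / sqrt(n) = 1.4246852 / sqrt(12) = 0.41127119
u_B1 = 0.027 / sqrt(2) = 0.019091883
u_B2 = 1.312 / sqrt(6) = 0.53562176
uc = sqrt(0.41127119^2 + 0.019091883^2 + 0.53562176^2) = 0.67557321
U = k * uc = 2.58 * 0.67557321
U = 1.7430

1.7430


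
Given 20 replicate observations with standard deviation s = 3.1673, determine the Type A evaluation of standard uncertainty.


u_A = s / sqrt(n)
u_A = 3.1673 / sqrt(20)
u_A = 3.1673 / 4.472136
u_A = 0.7082

0.7082


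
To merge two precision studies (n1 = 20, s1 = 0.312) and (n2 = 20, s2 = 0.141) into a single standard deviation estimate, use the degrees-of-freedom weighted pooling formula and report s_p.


s_p = sqrt(((n1-1)*s1^2 + (n2-1)*s2^2) / (n1+n2-2))
numerator = (20-1)*0.312^2 + (20-1)*0.141^2 = 1.849536 + 0.377739 = 2.227275
denominator = 20 + 20 - 2 = 38
s_p^2 = 2.227275 / 38 = 0.0586125
s_p = sqrt(0.0586125) = 0.2421

0.2421


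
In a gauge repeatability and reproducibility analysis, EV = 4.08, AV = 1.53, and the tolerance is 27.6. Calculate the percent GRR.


GRR = sqrt(EV^2 + AV^2) = sqrt(4.08^2 + 1.53^2) = 4.3574419
%GRR = GRR / tol * 100 = 4.3574419 / 27.6 * 100
%GRR = 15.7878

15.7878


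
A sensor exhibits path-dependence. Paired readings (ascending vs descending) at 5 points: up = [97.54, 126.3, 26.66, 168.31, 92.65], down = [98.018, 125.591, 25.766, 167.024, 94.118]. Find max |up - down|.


|97.54 - 98.018| = 0.4780
|126.3 - 125.591| = 0.7090
|26.66 - 25.766| = 0.8940
|168.31 - 167.024| = 1.2860
|92.65 - 94.118| = 1.4680
hysteresis = max(diffs) = 1.4680

1.4680


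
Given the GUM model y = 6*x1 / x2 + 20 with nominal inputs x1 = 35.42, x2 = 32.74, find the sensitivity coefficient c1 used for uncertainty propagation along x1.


y = 6*x1 / x2 + 20
dy/dx1 = 6/x2
Evaluate at x2 = 32.74: c1 = 6 / 32.74
c1 = 0.1833

0.1833


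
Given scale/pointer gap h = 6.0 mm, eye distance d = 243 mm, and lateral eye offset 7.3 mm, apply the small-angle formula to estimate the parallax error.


error = h * offset / d
= 6.0 * 7.3 / 243
= 0.1802

0.1802


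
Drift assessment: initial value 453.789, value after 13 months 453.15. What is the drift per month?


rate = (v2 - v1) / months
= (453.15 - 453.789) / 13
= -0.6390 / 13
= -0.0492

-0.0492


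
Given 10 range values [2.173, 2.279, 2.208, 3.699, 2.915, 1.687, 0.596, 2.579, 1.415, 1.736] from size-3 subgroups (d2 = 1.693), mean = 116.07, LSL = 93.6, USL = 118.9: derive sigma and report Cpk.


R_bar = (2.173 + 2.279 + 2.208 + 3.699 + 2.915 + 1.687 + 0.596 + 2.579 + 1.415 + 1.736) / 10 = 2.1287
sigma = R_bar / d2 = 2.1287 / 1.693 = 1.2573538
Cp = (USL - LSL)/(6*sigma) = (118.9 - 93.6)/(6*1.2573538) = 3.3536
Cpu = (118.9 - 116.07)/(3*1.2573538) = 0.7503
Cpl = (116.07 - 93.6)/(3*1.2573538) = 5.9570
Cpk = min(Cpu, Cpl) = 0.7503

0.7503


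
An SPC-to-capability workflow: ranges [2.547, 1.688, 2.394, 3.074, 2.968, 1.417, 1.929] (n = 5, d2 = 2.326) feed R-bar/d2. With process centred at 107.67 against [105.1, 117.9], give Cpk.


R_bar = (2.547 + 1.688 + 2.394 + 3.074 + 2.968 + 1.417 + 1.929) / 7 = 2.2881429
sigma = R_bar / d2 = 2.2881429 / 2.326 = 0.98372438
Cp = (USL - LSL)/(6*sigma) = (117.9 - 105.1)/(6*0.98372438) = 2.1686
Cpu = (117.9 - 107.67)/(3*0.98372438) = 3.4664
Cpl = (107.67 - 105.1)/(3*0.98372438) = 0.8708
Cpk = min(Cpu, Cpl) = 0.8708

0.8708


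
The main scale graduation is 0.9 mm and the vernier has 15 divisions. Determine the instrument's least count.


LC = MSD / n_div
= 0.9 / 15
= 0.0600

0.0600


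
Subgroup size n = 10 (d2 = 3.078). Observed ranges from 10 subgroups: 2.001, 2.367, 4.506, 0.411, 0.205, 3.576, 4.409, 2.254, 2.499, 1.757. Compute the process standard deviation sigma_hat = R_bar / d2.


R_bar = (2.001 + 2.367 + 4.506 + 0.411 + 0.205 + 3.576 + 4.409 + 2.254 + 2.499 + 1.757) / 10
R_bar = 23.985 / 10 = 2.3985
sigma_hat = R_bar / d2 = 2.3985 / 3.078 = 0.7792

0.7792


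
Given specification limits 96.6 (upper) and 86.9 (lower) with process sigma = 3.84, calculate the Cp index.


Cp = (USL - LSL) / (6 * sigma)
= (96.6 - 86.9) / (6 * 3.84)
= 9.7000 / 23.0400
= 0.4210

0.4210


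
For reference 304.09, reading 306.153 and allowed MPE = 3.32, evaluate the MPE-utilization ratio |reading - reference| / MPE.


e = indication - reference = 306.153 - 304.09 = 2.0630
|e| = 2.0630
ratio = |e| / MPE = 2.0630 / 3.32
ratio = 0.6214

0.6214


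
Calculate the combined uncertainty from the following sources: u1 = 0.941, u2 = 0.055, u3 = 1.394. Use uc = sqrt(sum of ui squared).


uc = sqrt(0.941^2 + 0.055^2 + 1.394^2)
uc = sqrt(2.831742)
uc = 1.6828

1.6828


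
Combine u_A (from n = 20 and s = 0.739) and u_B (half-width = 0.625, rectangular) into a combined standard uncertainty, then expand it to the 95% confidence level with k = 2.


u_A = s / sqrt(n) = 0.739 / sqrt(20) = 0.16524542
u_B = half_width / sqrt(3) = 0.625 / sqrt(3) = 0.36084392
uc = sqrt(u_A^2 + u_B^2) = sqrt(0.16524542^2 + 0.36084392^2) = 0.39688082
U = k * uc = 2 * 0.39688082
U = 0.7938

0.7938


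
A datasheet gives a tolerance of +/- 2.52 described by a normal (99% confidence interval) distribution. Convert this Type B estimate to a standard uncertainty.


u_B = half_width / 2.576
u_B = 2.52 / 2.576
u_B = 0.9783

0.9783


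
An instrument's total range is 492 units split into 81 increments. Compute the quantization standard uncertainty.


resolution = range / divisions
resolution = 492 / 81 = 6.0740741
u_res = resolution / (2*sqrt(3))
u_res = 6.0740741 / 3.4641016
u_res = 1.7534

1.7534


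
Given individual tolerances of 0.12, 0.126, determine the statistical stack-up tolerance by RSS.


RSS = sqrt(0.12^2 + 0.126^2)
= sqrt(0.030276)
= 0.1740

0.1740


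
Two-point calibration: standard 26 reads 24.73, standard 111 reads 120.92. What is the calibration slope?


slope = (y2 - y1) / (x2 - x1)
= (120.92 - 24.73) / (111 - 26)
= 96.1900 / 85
= 1.1316

1.1316


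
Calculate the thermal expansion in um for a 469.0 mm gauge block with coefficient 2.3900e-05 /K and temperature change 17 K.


dL = L * alpha * dT
= 469.0 * 2.3900e-05 * 17
= 0.1905547 mm
dL_um = 0.1905547 * 1000 = 190.5547 um

190.5547


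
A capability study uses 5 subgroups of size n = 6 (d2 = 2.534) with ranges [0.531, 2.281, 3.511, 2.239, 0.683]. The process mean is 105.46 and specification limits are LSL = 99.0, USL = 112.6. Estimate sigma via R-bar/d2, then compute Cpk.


R_bar = (0.531 + 2.281 + 3.511 + 2.239 + 0.683) / 5 = 1.849
sigma = R_bar / d2 = 1.849 / 2.534 = 0.7296764
Cp = (USL - LSL)/(6*sigma) = (112.6 - 99.0)/(6*0.7296764) = 3.1064
Cpu = (112.6 - 105.46)/(3*0.7296764) = 3.2617
Cpl = (105.46 - 99.0)/(3*0.7296764) = 2.9511
Cpk = min(Cpu, Cpl) = 2.9511

2.9511


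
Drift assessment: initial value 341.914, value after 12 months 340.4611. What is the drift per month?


rate = (v2 - v1) / months
= (340.4611 - 341.914) / 12
= -1.4529 / 12
= -0.1211

-0.1211


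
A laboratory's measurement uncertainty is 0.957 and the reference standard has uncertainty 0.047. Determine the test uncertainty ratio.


TUR = u_lab / u_ref
= 0.957 / 0.047
= 20.3617

20.3617


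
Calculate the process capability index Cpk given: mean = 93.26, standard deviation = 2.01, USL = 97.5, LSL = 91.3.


Cpu = (USL - mean) / (3*sigma) = (97.5 - 93.26) / (3*2.01) = 0.7032
Cpl = (mean - LSL) / (3*sigma) = (93.26 - 91.3) / (3*2.01) = 0.3250
Cpk = min(Cpu, Cpl) = 0.3250

0.3250


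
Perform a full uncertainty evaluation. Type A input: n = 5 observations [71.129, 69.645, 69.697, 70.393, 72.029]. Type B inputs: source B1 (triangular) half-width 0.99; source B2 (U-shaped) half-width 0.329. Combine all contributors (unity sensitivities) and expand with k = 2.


mean = (71.129 + 69.645 + 69.697 + 70.393 + 72.029) / 5 = 70.5786
s = sqrt(sum((x - mean)^2)/(n-1)) = 1.011172
u_A = s / sqrt(n) = 1.011172 / sqrt(5) = 0.45220987
u_B1 = 0.99 / sqrt(6) = 0.40416581
u_B2 = 0.329 / sqrt(2) = 0.23263813
uc = sqrt(0.45220987^2 + 0.40416581^2 + 0.23263813^2) = 0.64958777
U = k * uc = 2 * 0.64958777
U = 1.2992

1.2992


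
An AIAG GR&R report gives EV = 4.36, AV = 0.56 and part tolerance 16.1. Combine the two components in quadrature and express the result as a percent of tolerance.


GRR = sqrt(EV^2 + AV^2) = sqrt(4.36^2 + 0.56^2) = 4.3958162
%GRR = GRR / tol * 100 = 4.3958162 / 16.1 * 100
%GRR = 27.3032

27.3032


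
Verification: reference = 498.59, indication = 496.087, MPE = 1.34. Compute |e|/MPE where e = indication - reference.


e = indication - reference = 496.087 - 498.59 = -2.5030
|e| = 2.5030
ratio = |e| / MPE = 2.5030 / 1.34
ratio = 1.8679

1.8679


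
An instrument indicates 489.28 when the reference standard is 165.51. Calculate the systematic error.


Systematic error = measured - true
= 489.28 - 165.51
= 323.7700

323.7700


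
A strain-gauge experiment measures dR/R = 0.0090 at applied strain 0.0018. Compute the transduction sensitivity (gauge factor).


GF = (dR/R) / epsilon
= 0.0090 / 0.0018
= 5.0000

5.0000


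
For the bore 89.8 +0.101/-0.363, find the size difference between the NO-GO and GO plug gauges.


GO = nominal - lower_tol (smallest hole = maximum material condition)
GO = 89.8 - 0.363 = 89.437
NO-GO = nominal + upper_tol (largest hole = least material condition)
NO-GO = 89.8 + 0.101 = 89.901
spread = NO-GO - GO = 89.901 - 89.437 = 0.4640

0.4640


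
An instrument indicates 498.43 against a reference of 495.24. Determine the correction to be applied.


Correction = standard - reading
= 495.24 - 498.43
= -3.1900

-3.1900


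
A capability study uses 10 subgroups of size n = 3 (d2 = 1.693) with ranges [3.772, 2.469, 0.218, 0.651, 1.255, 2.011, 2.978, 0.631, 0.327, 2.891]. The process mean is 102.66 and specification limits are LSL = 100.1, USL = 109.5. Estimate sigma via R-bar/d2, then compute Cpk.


R_bar = (3.772 + 2.469 + 0.218 + 0.651 + 1.255 + 2.011 + 2.978 + 0.631 + 0.327 + 2.891) / 10 = 1.7203
sigma = R_bar / d2 = 1.7203 / 1.693 = 1.0161252
Cp = (USL - LSL)/(6*sigma) = (109.5 - 100.1)/(6*1.0161252) = 1.5418
Cpu = (109.5 - 102.66)/(3*1.0161252) = 2.2438
Cpl = (102.66 - 100.1)/(3*1.0161252) = 0.8398
Cpk = min(Cpu, Cpl) = 0.8398

0.8398


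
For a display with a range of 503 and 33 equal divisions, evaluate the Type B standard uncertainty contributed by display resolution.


resolution = range / divisions
resolution = 503 / 33 = 15.242424
u_res = resolution / (2*sqrt(3))
u_res = 15.242424 / 3.4641016
u_res = 4.4001

4.4001


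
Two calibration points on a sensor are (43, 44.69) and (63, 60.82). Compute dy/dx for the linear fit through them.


slope = (y2 - y1) / (x2 - x1)
= (60.82 - 44.69) / (63 - 43)
= 16.1300 / 20
= 0.8065

0.8065


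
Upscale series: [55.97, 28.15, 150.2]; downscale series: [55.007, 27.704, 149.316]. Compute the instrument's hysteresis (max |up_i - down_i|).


|55.97 - 55.007| = 0.9630
|28.15 - 27.704| = 0.4460
|150.2 - 149.316| = 0.8840
hysteresis = max(diffs) = 0.9630

0.9630


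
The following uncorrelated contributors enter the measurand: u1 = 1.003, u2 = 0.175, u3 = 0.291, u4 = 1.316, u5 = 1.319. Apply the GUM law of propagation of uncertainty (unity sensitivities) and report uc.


uc = sqrt(1.003^2 + 0.175^2 + 0.291^2 + 1.316^2 + 1.319^2)
uc = sqrt(4.592932)
uc = 2.1431

2.1431


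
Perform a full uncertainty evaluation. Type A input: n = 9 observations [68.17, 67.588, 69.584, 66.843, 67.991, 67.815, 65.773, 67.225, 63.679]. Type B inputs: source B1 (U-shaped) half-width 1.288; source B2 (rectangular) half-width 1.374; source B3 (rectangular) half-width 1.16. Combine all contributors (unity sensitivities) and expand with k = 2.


mean = (68.17 + 67.588 + 69.584 + 66.843 + 67.991 + 67.815 + 65.773 + 67.225 + 63.679) / 9 = 67.18533333
s = sqrt(sum((x - mean)^2)/(n-1)) = 1.6710294
u_A = s / sqrt(n) = 1.6710294 / sqrt(9) = 0.5570098
u_B1 = 1.288 / sqrt(2) = 0.91075353
u_B2 = 1.374 / sqrt(3) = 0.79327927
u_B3 = 1.16 / sqrt(3) = 0.66972631
uc = sqrt(0.5570098^2 + 0.91075353^2 + 0.79327927^2 + 0.66972631^2) = 1.4891465
U = k * uc = 2 * 1.4891465
U = 2.9783

2.9783


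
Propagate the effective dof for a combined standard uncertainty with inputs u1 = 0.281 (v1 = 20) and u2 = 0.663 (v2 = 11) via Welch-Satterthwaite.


uc = sqrt(u1^2 + u2^2) = sqrt(0.281^2 + 0.663^2) = 0.72009027
v_eff = uc^4 / (u1^4/v1 + u2^4/v2)
= 0.72009027^4 / (0.281^4/20 + 0.663^4/11)
= 0.26887336 / 0.017877279
v_eff = 15.0399

15.0399


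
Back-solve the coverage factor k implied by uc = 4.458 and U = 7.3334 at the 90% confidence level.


k = U / uc
k = 7.3334 / 4.458
k = 1.645

1.645


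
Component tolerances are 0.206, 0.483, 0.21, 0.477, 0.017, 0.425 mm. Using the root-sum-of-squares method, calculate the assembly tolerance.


RSS = sqrt(0.206^2 + 0.483^2 + 0.21^2 + 0.477^2 + 0.017^2 + 0.425^2)
= sqrt(0.728268)
= 0.8534

0.8534


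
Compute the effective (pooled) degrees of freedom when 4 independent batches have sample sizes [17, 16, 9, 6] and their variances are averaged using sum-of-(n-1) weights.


nu = sum_i (n_i - 1)
nu = ((17 - 1) + (16 - 1) + (9 - 1) + (6 - 1))
nu = 16 + 15 + 8 + 5
nu = 44

44


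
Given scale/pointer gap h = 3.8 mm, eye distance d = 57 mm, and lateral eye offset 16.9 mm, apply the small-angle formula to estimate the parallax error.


error = h * offset / d
= 3.8 * 16.9 / 57
= 1.1267

1.1267


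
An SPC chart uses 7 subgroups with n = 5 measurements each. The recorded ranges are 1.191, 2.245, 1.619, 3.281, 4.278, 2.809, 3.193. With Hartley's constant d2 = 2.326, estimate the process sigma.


R_bar = (1.191 + 2.245 + 1.619 + 3.281 + 4.278 + 2.809 + 3.193) / 7
R_bar = 18.616 / 7 = 2.6594286
sigma_hat = R_bar / d2 = 2.6594286 / 2.326 = 1.1433

1.1433


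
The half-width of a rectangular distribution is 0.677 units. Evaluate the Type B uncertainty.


u_B = half_width / sqrt(3)
u_B = 0.677 / 1.7320508
u_B = 0.3909

0.3909


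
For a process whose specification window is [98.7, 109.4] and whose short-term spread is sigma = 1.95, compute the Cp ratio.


Cp = (USL - LSL) / (6 * sigma)
= (109.4 - 98.7) / (6 * 1.95)
= 10.7000 / 11.7000
= 0.9145

0.9145


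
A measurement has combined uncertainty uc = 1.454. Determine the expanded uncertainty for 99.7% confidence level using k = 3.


U = k * uc
U = 3 * 1.454
U = 4.3620

4.3620


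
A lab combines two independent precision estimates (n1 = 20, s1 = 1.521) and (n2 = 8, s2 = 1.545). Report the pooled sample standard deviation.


s_p = sqrt(((n1-1)*s1^2 + (n2-1)*s2^2) / (n1+n2-2))
numerator = (20-1)*1.521^2 + (8-1)*1.545^2 = 43.955379 + 16.709175 = 60.664554
denominator = 20 + 8 - 2 = 26
s_p^2 = 60.664554 / 26 = 2.3332521
s_p = sqrt(2.3332521) = 1.5275

1.5275


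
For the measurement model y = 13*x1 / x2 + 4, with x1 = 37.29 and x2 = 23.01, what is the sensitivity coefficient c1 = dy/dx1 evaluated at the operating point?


y = 13*x1 / x2 + 4
dy/dx1 = 13/x2
Evaluate at x2 = 23.01: c1 = 13 / 23.01
c1 = 0.5650

0.5650


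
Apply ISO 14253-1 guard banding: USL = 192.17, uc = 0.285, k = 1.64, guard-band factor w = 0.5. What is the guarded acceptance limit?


U = k * uc = 1.64 * 0.285 = 0.4674
guard band g = w * U = 0.5 * 0.4674 = 0.2337
AL = USL - g = 192.17 - 0.2337
AL = 191.9363

191.9363


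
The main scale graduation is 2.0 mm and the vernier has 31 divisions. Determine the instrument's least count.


LC = MSD / n_div
= 2.0 / 31
= 0.0645

0.0645


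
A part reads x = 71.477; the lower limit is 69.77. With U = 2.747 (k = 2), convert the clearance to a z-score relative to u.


u = U / k = 2.747 / 2 = 1.3735
margin = |LSL - x| = |69.77 - 71.477| = 1.707
z = margin / u = 1.707 / 1.3735
z = 1.2428

1.2428


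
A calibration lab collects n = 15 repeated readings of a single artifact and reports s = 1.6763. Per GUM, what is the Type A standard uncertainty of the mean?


u_A = s / sqrt(n)
u_A = 1.6763 / sqrt(15)
u_A = 1.6763 / 3.8729833
u_A = 0.4328

0.4328


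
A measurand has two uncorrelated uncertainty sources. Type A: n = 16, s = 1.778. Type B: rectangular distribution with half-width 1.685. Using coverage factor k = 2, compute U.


u_A = s / sqrt(n) = 1.778 / sqrt(16) = 0.4445
u_B = half_width / sqrt(3) = 1.685 / sqrt(3) = 0.9728352
uc = sqrt(u_A^2 + u_B^2) = sqrt(0.4445^2 + 0.9728352^2) = 1.069574
U = k * uc = 2 * 1.069574
U = 2.1391

2.1391


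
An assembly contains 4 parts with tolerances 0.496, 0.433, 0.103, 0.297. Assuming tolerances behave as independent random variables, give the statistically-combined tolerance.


RSS = sqrt(0.496^2 + 0.433^2 + 0.103^2 + 0.297^2)
= sqrt(0.532323)
= 0.7296

0.7296


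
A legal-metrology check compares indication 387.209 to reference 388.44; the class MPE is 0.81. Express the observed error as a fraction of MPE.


e = indication - reference = 387.209 - 388.44 = -1.2310
|e| = 1.2310
ratio = |e| / MPE = 1.2310 / 0.81
ratio = 1.5198

1.5198


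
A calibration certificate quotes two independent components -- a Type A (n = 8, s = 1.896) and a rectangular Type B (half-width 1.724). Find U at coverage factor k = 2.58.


u_A = s / sqrt(n) = 1.896 / sqrt(8) = 0.67033723
u_B = half_width / sqrt(3) = 1.724 / sqrt(3) = 0.99535186
uc = sqrt(u_A^2 + u_B^2) = sqrt(0.67033723^2 + 0.99535186^2) = 1.2000322
U = k * uc = 2.58 * 1.2000322
U = 3.0961

3.0961


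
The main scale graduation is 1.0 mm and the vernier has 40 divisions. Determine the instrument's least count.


LC = MSD / n_div
= 1.0 / 40
= 0.0250

0.0250


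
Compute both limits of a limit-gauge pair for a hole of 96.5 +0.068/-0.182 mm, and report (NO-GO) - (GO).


GO = nominal - lower_tol (smallest hole = maximum material condition)
GO = 96.5 - 0.182 = 96.318
NO-GO = nominal + upper_tol (largest hole = least material condition)
NO-GO = 96.5 + 0.068 = 96.568
spread = NO-GO - GO = 96.568 - 96.318 = 0.2500

0.2500


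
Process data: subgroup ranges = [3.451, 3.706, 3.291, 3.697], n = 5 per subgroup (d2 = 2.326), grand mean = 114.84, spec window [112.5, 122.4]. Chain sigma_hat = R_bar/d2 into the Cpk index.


R_bar = (3.451 + 3.706 + 3.291 + 3.697) / 4 = 3.53625
sigma = R_bar / d2 = 3.53625 / 2.326 = 1.5203138
Cp = (USL - LSL)/(6*sigma) = (122.4 - 112.5)/(6*1.5203138) = 1.0853
Cpu = (122.4 - 114.84)/(3*1.5203138) = 1.6576
Cpl = (114.84 - 112.5)/(3*1.5203138) = 0.5131
Cpk = min(Cpu, Cpl) = 0.5131

0.5131


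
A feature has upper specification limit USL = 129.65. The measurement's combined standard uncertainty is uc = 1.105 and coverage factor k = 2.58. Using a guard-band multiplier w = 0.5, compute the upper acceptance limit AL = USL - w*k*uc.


U = k * uc = 2.58 * 1.105 = 2.8509
guard band g = w * U = 0.5 * 2.8509 = 1.42545
AL = USL - g = 129.65 - 1.42545
AL = 128.2245

128.2245


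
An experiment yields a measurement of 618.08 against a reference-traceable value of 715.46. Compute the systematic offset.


Systematic error = measured - true
= 618.08 - 715.46
= -97.3800

-97.3800


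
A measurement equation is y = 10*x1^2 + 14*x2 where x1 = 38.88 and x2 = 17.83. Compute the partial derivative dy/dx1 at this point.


y = 10*x1^2 + 14*x2
dy/dx1 = 2*10*x1
Evaluate at x1 = 38.88: c1 = 20 * 38.88
c1 = 777.6000

777.6000


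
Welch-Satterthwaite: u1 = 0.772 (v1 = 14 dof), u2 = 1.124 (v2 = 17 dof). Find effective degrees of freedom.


uc = sqrt(u1^2 + u2^2) = sqrt(0.772^2 + 1.124^2) = 1.3635835
v_eff = uc^4 / (u1^4/v1 + u2^4/v2)
= 1.3635835^4 / (0.772^4/14 + 1.124^4/17)
= 3.4572195 / 0.11926056
v_eff = 28.9888

28.9888


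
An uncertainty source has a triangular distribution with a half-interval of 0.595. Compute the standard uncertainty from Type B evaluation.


u_B = half_width / sqrt(6)
u_B = 0.595 / 2.4494897
u_B = 0.2429

0.2429


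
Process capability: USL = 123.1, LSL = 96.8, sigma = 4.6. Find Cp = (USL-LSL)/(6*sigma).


Cp = (USL - LSL) / (6 * sigma)
= (123.1 - 96.8) / (6 * 4.6)
= 26.3000 / 27.6000
= 0.9529

0.9529


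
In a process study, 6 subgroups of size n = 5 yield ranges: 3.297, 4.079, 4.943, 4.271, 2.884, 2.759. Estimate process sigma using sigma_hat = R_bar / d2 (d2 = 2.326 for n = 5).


R_bar = (3.297 + 4.079 + 4.943 + 4.271 + 2.884 + 2.759) / 6
R_bar = 22.233 / 6 = 3.7055
sigma_hat = R_bar / d2 = 3.7055 / 2.326 = 1.5931

1.5931


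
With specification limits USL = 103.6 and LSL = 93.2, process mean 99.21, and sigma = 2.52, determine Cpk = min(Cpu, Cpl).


Cpu = (USL - mean) / (3*sigma) = (103.6 - 99.21) / (3*2.52) = 0.5807
Cpl = (mean - LSL) / (3*sigma) = (99.21 - 93.2) / (3*2.52) = 0.7950
Cpk = min(Cpu, Cpl) = 0.5807

0.5807


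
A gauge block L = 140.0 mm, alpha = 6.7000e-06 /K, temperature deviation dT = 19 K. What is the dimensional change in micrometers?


dL = L * alpha * dT
= 140.0 * 6.7000e-06 * 19
= 0.0178220 mm
dL_um = 0.0178220 * 1000 = 17.8220 um

17.8220


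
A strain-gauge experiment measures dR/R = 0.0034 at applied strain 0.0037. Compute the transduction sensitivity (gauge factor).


GF = (dR/R) / epsilon
= 0.0034 / 0.0037
= 0.9189

0.9189


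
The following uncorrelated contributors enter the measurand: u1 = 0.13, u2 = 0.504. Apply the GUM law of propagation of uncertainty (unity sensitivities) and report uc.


uc = sqrt(0.13^2 + 0.504^2)
uc = sqrt(0.270916)
uc = 0.5205

0.5205


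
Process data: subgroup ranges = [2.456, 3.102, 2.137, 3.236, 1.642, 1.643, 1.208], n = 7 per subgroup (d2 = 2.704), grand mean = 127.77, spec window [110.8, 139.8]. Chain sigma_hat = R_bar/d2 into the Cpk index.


R_bar = (2.456 + 3.102 + 2.137 + 3.236 + 1.642 + 1.643 + 1.208) / 7 = 2.2034286
sigma = R_bar / d2 = 2.2034286 / 2.704 = 0.81487744
Cp = (USL - LSL)/(6*sigma) = (139.8 - 110.8)/(6*0.81487744) = 5.9314
Cpu = (139.8 - 127.77)/(3*0.81487744) = 4.9210
Cpl = (127.77 - 110.8)/(3*0.81487744) = 6.9417
Cpk = min(Cpu, Cpl) = 4.9210

4.9210


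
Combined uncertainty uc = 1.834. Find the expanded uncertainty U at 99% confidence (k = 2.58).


U = k * uc
U = 2.58 * 1.834
U = 4.7317

4.7317


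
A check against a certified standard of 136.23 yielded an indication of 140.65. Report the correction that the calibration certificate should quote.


Correction = standard - reading
= 136.23 - 140.65
= -4.4200

-4.4200


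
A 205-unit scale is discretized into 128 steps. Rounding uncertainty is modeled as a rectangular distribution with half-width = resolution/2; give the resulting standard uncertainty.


resolution = range / divisions
resolution = 205 / 128 = 1.6015625
u_res = resolution / (2*sqrt(3))
u_res = 1.6015625 / 3.4641016
u_res = 0.4623

0.4623


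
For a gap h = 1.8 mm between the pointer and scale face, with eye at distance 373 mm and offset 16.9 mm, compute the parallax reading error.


error = h * offset / d
= 1.8 * 16.9 / 373
= 0.0816

0.0816


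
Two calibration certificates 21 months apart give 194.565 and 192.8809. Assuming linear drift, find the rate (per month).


rate = (v2 - v1) / months
= (192.8809 - 194.565) / 21
= -1.6841 / 21
= -0.0802

-0.0802


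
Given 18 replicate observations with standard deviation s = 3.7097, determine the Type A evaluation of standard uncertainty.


u_A = s / sqrt(n)
u_A = 3.7097 / sqrt(18)
u_A = 3.7097 / 4.2426407
u_A = 0.8744

0.8744


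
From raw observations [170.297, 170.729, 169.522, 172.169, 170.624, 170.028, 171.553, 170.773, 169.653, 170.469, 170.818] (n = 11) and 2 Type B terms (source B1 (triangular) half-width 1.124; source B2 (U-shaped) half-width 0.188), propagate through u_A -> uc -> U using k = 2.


mean = (170.297 + 170.729 + 169.522 + 172.169 + 170.624 + 170.028 + 171.553 + 170.773 + 169.653 + 170.469 + 170.818) / 11 = 170.6031818
s = sqrt(sum((x - mean)^2)/(n-1)) = 0.77198288
u_A = s / sqrt(n) = 0.77198288 / sqrt(11) = 0.2327616
u_B1 = 1.124 / sqrt(6) = 0.45887108
u_B2 = 0.188 / sqrt(2) = 0.13293607
uc = sqrt(0.2327616^2 + 0.45887108^2 + 0.13293607^2) = 0.53142509
U = k * uc = 2 * 0.53142509
U = 1.0629

1.0629


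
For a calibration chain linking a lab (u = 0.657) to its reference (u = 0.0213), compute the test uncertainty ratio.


TUR = u_lab / u_ref
= 0.657 / 0.0213
= 30.8451

30.8451


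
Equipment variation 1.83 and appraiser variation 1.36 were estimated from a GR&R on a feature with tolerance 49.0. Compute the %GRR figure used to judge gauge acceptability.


GRR = sqrt(EV^2 + AV^2) = sqrt(1.83^2 + 1.36^2) = 2.2800219
%GRR = GRR / tol * 100 = 2.2800219 / 49.0 * 100
%GRR = 4.6531

4.6531


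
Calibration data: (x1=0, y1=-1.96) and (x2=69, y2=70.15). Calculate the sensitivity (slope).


slope = (y2 - y1) / (x2 - x1)
= (70.15 - -1.96) / (69 - 0)
= 72.1100 / 69
= 1.0451

1.0451


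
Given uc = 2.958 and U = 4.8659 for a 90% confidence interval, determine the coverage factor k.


k = U / uc
k = 4.8659 / 2.958
k = 1.645

1.645


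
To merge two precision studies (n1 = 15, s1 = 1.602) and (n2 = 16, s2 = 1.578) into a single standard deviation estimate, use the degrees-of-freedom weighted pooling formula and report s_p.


s_p = sqrt(((n1-1)*s1^2 + (n2-1)*s2^2) / (n1+n2-2))
numerator = (15-1)*1.602^2 + (16-1)*1.578^2 = 35.929656 + 37.35126 = 73.280916
denominator = 15 + 16 - 2 = 29
s_p^2 = 73.280916 / 29 = 2.5269281
s_p = sqrt(2.5269281) = 1.5896

1.5896


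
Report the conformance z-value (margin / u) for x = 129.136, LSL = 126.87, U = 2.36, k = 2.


u = U / k = 2.36 / 2 = 1.18
margin = |LSL - x| = |126.87 - 129.136| = 2.266
z = margin / u = 2.266 / 1.18
z = 1.9203

1.9203


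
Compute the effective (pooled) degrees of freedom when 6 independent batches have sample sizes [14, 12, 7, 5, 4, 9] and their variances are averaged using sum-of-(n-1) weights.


nu = sum_i (n_i - 1)
nu = ((14 - 1) + (12 - 1) + (7 - 1) + (5 - 1) + (4 - 1) + (9 - 1))
nu = 13 + 11 + 6 + 4 + 3 + 8
nu = 45

45


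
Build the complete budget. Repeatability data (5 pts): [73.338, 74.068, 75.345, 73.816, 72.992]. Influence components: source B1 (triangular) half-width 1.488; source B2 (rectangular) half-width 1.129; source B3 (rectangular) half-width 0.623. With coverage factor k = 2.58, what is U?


mean = (73.338 + 74.068 + 75.345 + 73.816 + 72.992) / 5 = 73.9118
s = sqrt(sum((x - mean)^2)/(n-1)) = 0.90317728
u_A = s / sqrt(n) = 0.90317728 / sqrt(5) = 0.40391316
u_B1 = 1.488 / sqrt(6) = 0.60747346
u_B2 = 1.129 / sqrt(3) = 0.65182845
u_B3 = 0.623 / sqrt(3) = 0.35968922
uc = sqrt(0.40391316^2 + 0.60747346^2 + 0.65182845^2 + 0.35968922^2) = 1.0423179
U = k * uc = 2.58 * 1.0423179
U = 2.6892

2.6892


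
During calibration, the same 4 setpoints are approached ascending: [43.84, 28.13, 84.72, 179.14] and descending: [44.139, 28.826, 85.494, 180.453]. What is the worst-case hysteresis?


|43.84 - 44.139| = 0.2990
|28.13 - 28.826| = 0.6960
|84.72 - 85.494| = 0.7740
|179.14 - 180.453| = 1.3130
hysteresis = max(diffs) = 1.3130

1.3130


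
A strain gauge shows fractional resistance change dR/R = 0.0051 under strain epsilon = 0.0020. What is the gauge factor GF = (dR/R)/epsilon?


GF = (dR/R) / epsilon
= 0.0051 / 0.0020
= 2.5500

2.5500


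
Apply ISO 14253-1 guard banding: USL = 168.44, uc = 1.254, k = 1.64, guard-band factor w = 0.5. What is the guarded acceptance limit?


U = k * uc = 1.64 * 1.254 = 2.05656
guard band g = w * U = 0.5 * 2.05656 = 1.02828
AL = USL - g = 168.44 - 1.02828
AL = 167.4117

167.4117


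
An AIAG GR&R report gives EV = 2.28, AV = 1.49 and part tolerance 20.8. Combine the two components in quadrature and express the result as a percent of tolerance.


GRR = sqrt(EV^2 + AV^2) = sqrt(2.28^2 + 1.49^2) = 2.7236923
%GRR = GRR / tol * 100 = 2.7236923 / 20.8 * 100
%GRR = 13.0947

13.0947


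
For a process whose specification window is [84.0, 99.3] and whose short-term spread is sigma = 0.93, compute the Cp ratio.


Cp = (USL - LSL) / (6 * sigma)
= (99.3 - 84.0) / (6 * 0.93)
= 15.3000 / 5.5800
= 2.7419

2.7419


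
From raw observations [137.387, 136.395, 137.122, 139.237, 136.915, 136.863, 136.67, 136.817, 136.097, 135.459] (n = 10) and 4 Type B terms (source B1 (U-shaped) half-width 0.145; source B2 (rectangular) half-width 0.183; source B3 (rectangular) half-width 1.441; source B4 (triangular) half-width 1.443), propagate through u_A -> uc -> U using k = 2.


mean = (137.387 + 136.395 + 137.122 + 139.237 + 136.915 + 136.863 + 136.67 + 136.817 + 136.097 + 135.459) / 10 = 136.8962
s = sqrt(sum((x - mean)^2)/(n-1)) = 0.98801572
u_A = s / sqrt(n) = 0.98801572 / sqrt(10) = 0.312438
u_B1 = 0.145 / sqrt(2) = 0.10253048
u_B2 = 0.183 / sqrt(3) = 0.1056551
u_B3 = 1.441 / sqrt(3) = 0.83196174
u_B4 = 1.443 / sqrt(6) = 0.58910228
uc = sqrt(0.312438^2 + 0.10253048^2 + 0.1056551^2 + 0.83196174^2 + 0.58910228^2) = 1.076334
U = k * uc = 2 * 1.076334
U = 2.1527

2.1527


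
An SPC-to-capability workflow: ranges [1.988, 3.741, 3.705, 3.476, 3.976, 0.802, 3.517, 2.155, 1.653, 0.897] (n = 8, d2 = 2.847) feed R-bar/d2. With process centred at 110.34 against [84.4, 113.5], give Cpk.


R_bar = (1.988 + 3.741 + 3.705 + 3.476 + 3.976 + 0.802 + 3.517 + 2.155 + 1.653 + 0.897) / 10 = 2.591
sigma = R_bar / d2 = 2.591 / 2.847 = 0.91008079
Cp = (USL - LSL)/(6*sigma) = (113.5 - 84.4)/(6*0.91008079) = 5.3292
Cpu = (113.5 - 110.34)/(3*0.91008079) = 1.1574
Cpl = (110.34 - 84.4)/(3*0.91008079) = 9.5010
Cpk = min(Cpu, Cpl) = 1.1574

1.1574


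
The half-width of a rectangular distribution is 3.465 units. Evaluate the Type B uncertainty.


u_B = half_width / sqrt(3)
u_B = 3.465 / 1.7320508
u_B = 2.0005

2.0005


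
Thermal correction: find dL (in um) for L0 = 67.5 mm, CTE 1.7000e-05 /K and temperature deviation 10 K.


dL = L * alpha * dT
= 67.5 * 1.7000e-05 * 10
= 0.0114750 mm
dL_um = 0.0114750 * 1000 = 11.4750 um

11.4750


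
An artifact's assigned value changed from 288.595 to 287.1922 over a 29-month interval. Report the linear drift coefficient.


rate = (v2 - v1) / months
= (287.1922 - 288.595) / 29
= -1.4028 / 29
= -0.0484

-0.0484


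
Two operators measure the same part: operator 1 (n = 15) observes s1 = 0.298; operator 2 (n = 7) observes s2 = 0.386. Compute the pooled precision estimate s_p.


s_p = sqrt(((n1-1)*s1^2 + (n2-1)*s2^2) / (n1+n2-2))
numerator = (15-1)*0.298^2 + (7-1)*0.386^2 = 1.243256 + 0.893976 = 2.137232
denominator = 15 + 7 - 2 = 20
s_p^2 = 2.137232 / 20 = 0.1068616
s_p = sqrt(0.1068616) = 0.3269

0.3269


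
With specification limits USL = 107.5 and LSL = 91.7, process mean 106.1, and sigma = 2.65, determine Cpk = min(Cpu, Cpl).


Cpu = (USL - mean) / (3*sigma) = (107.5 - 106.1) / (3*2.65) = 0.1761
Cpl = (mean - LSL) / (3*sigma) = (106.1 - 91.7) / (3*2.65) = 1.8113
Cpk = min(Cpu, Cpl) = 0.1761

0.1761


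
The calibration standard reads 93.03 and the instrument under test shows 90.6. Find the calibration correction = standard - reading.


Correction = standard - reading
= 93.03 - 90.6
= 2.4300

2.4300
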